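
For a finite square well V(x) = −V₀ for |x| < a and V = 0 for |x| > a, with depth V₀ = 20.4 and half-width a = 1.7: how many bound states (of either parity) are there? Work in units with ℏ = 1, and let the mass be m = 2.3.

N = 11

The dimensionless depth is z₀ = a√(2mV₀)/ℏ = 1.7 × √(93.84) = 16.47.
The even/odd transcendental equations gain one root per π/2 in z₀, giving N = 1 + ⌊2z₀/π⌋ = 1 + ⌊10.48⌋ = 11.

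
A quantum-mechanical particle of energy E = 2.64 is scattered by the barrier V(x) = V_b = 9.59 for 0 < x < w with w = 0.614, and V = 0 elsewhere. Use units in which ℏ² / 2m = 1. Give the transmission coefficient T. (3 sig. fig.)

Since E < V_b the interior solution is evanescent with decay constant κ = √(2m(V_b − E))/ℏ = 2.636.
κw = 1.619, sinh(κw) = 2.424.
The exact tunnelling result is T⁻¹ = 1 + V_b² sinh²(κw) / [4E(V_b − E)] = 8.364, so T = 0.120.

T = 0.120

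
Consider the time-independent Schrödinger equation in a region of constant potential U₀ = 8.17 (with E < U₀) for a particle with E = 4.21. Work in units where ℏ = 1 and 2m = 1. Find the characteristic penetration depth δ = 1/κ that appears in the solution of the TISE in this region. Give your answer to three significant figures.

δ = 0.503

Since E < U₀ the TISE in this region is ψ'' = κ²ψ with κ = √(2m(U₀ − E))/ℏ.
κ = √(2 × 0.5 × 3.96) = 1.990. The penetration depth is δ = 1/κ = 0.503.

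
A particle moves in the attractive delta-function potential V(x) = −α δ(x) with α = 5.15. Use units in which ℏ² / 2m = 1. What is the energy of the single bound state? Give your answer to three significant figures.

E = -6.63

The bound state is ψ(x) = √κ e^{−κ|x|}. The derivative jump ψ'(0⁺) − ψ'(0⁻) = −(2mα/ℏ²)ψ(0) fixes κ = mα/ℏ² = 2.575.
Then E = −ℏ²κ²/(2m) = −mα²/(2ℏ²) = -6.631.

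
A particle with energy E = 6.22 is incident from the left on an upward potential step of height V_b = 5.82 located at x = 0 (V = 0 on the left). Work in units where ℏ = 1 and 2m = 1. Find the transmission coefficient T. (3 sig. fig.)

The wavenumbers are k₁ = √(2mE)/ℏ = 2.494 on the left and k₂ = √(2m(E − V_b))/ℏ = 0.6325 on the right.
Continuity of ψ and ψ′ at the step yields the reflection amplitude r = (k₁ − k₂)/(k₁ + k₂) = 0.5954; thus R = |r|² = 0.3545, T = 0.6455.

T = 0.645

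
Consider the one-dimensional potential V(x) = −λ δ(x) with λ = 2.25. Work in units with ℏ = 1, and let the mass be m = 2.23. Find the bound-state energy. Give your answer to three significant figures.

The bound state is ψ(x) = √κ e^{−κ|x|}. The derivative jump ψ'(0⁺) − ψ'(0⁻) = −(2mλ/ℏ²)ψ(0) fixes κ = mλ/ℏ² = 5.018.
Then E = −ℏ²κ²/(2m) = −mλ²/(2ℏ²) = -5.645.

E = -5.64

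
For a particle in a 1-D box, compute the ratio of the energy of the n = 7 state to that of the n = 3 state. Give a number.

E_n = n²π²ℏ²/(2mL²) so the ratio is n₂²/n₁² = 49/9 = 5.44444.

5.44444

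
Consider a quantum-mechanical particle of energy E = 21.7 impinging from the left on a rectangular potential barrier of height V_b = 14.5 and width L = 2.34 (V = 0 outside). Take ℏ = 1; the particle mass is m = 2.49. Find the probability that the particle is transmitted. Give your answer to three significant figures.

T = 0.751

Above the barrier the interior wavenumber is k₂ = √(2m(E − V_b))/ℏ = 5.988, giving phase k₂L = 14.01.
Matching at both interfaces gives T⁻¹ = 1 + V_b² sin²(k₂L) / [4E(E − V_b)] = 1.331, hence T = 0.751.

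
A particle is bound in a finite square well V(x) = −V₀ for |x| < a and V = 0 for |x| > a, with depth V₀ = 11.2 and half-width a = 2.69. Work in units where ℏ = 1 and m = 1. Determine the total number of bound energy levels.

N = 9

The dimensionless depth is z₀ = a√(2mV₀)/ℏ = 2.69 × √(22.40) = 12.73.
A new bound state (alternating even/odd) appears each time z₀ passes a multiple of π/2, so N = ⌊2z₀/π⌋ + 1 = ⌊8.105⌋ + 1 = 9.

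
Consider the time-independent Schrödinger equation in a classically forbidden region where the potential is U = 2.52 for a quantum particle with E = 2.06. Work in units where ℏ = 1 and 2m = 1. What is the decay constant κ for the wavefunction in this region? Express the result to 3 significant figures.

κ = 0.678

Since E < U the TISE in this region is ψ'' = κ²ψ with κ = √(2m(U − E))/ℏ.
κ = √(2 × 0.5 × 0.46) = 0.6782.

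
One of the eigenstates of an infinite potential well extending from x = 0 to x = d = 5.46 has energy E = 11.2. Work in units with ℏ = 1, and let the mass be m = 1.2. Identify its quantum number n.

n = 9

From E_n = n²π²ℏ²/(2md²) invert to n = √(2md²E)/(πℏ).
n = (5.46/π) × √(2 × 1.2 × 11.2) = 9.011 → n = 9.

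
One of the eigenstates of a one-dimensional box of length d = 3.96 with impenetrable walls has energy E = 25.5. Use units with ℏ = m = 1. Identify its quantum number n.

From E_n = n²π²ℏ²/(2md²) invert to n = √(2md²E)/(πℏ).
n = (3.96/π) × √(2 × 1 × 25.5) = 9.002 → n = 9.

n = 9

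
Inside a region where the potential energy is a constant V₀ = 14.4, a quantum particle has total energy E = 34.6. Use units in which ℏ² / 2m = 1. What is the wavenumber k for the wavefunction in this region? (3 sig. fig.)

k = 4.49

With E > V₀ the solution is oscillatory, ψ ∝ e^{±ikx} with k = √(2m(E − V₀))/ℏ.
k = √(2 × 0.5 × 20.2) = 4.494.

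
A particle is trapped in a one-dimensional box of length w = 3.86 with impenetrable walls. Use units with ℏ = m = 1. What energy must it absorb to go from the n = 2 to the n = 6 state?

E_n = n²π²ℏ²/(2mw²), so ΔE = (6² − 2²) π²ℏ²/(2mw²).
ΔE = 32 × π² / (2 × 1 × 3.86²) = 10.60.

ΔE = 10.6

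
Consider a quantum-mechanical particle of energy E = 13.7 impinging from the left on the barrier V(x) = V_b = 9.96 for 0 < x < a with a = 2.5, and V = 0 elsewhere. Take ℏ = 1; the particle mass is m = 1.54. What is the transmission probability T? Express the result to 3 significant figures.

T = 0.760

Above the barrier the interior wavenumber is k₂ = √(2m(E − V_b))/ℏ = 3.394, giving phase k₂a = 8.485.
T = [1 + V_b² sin²(k₂a) / (4E(E − V_b))]⁻¹ = 1/1.316 = 0.760.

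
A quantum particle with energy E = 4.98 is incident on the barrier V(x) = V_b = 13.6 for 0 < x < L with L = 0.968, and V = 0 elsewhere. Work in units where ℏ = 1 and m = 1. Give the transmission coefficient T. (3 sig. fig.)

E < V_b: inside the barrier ψ ∝ e^{±κx} with κ = √(2m(V_b − E))/ℏ = 4.152.
κL = 4.019, sinh(κL) = 27.82.
Matching ψ, ψ′ at both faces gives T = [1 + V_b² sinh²(κL) / (4E(V_b − E))]⁻¹ = 1/834.7 = 0.00120.

T = 0.00120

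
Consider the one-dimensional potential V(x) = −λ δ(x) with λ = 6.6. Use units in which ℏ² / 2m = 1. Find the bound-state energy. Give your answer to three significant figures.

E = -10.9

For x ≠ 0 the bound state is ψ ∝ e^{−κ|x|}; integrating the TISE across the delta gives the cusp condition 2κ = 2mλ/ℏ², so κ = 3.300.
Then E = −ℏ²κ²/(2m) = −mλ²/(2ℏ²) = -10.89.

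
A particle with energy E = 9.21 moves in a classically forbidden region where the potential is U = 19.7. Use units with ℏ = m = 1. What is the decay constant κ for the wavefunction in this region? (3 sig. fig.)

Since E < U the TISE in this region is ψ'' = κ²ψ with κ = √(2m(U − E))/ℏ.
κ = √(2 × 1 × 10.49) = 4.580.

κ = 4.58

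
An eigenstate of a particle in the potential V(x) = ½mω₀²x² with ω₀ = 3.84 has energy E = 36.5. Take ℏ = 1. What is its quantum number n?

E_n = ℏω₀(n + ½) ⇒ n = E/(ℏω₀) − ½ = 36.5/3.84 − 0.5 = 9.005 → n = 9.

n = 9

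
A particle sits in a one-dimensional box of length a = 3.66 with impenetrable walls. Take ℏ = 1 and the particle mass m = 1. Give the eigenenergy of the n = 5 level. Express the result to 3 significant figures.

E = 9.21

The infinite-well eigenfunctions ψ_n = √(2/a) sin(nπx/a) vanish at both walls, giving E_n = n²π²ℏ²/(2ma²).
E_5 = 5² × π² / (2 × 1 × 3.66²) = 9.210.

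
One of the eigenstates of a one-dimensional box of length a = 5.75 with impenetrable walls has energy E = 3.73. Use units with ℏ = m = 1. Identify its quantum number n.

n = 5

For an infinite well E_n = n²π²ℏ²/(2ma²), so n = (a/πℏ)√(2mE).
n = (5.75/π) × √(2 × 1 × 3.73) = 4.999 → n = 5.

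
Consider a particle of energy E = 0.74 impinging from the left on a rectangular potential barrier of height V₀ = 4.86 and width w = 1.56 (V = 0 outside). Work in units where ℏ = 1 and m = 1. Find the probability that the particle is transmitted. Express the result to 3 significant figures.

E < V₀: inside the barrier ψ ∝ e^{±κx} with κ = √(2m(V₀ − E))/ℏ = 2.871.
κw = 4.478, sinh(κw) = 44.03.
The exact tunnelling result is T⁻¹ = 1 + V₀² sinh²(κw) / [4E(V₀ − E)] = 3755, so T = 0.000266.

T = 0.000266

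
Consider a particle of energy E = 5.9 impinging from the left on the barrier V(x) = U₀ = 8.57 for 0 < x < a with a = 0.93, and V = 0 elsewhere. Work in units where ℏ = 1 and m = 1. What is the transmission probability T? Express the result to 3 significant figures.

T = 0.0458

E < U₀: inside the barrier ψ ∝ e^{±κx} with κ = √(2m(U₀ − E))/ℏ = 2.311.
κa = 2.149, sinh(κa) = 4.230.
Matching ψ, ψ′ at both faces gives T = [1 + U₀² sinh²(κa) / (4E(U₀ − E))]⁻¹ = 1/21.86 = 0.0458.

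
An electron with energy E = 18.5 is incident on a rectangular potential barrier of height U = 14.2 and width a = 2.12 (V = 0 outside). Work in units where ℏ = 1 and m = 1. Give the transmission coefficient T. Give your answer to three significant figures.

E > U: inside the barrier k₂ = √(2m(E − U))/ℏ = 2.933, k₂a = 6.217.
T = [1 + U² sin²(k₂a) / (4E(E − U))]⁻¹ = 1/1.003 = 0.997.

T = 0.997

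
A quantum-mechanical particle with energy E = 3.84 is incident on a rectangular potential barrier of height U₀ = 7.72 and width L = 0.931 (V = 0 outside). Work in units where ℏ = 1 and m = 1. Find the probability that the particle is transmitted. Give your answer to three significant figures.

Since E < U₀ the interior solution is evanescent with decay constant κ = √(2m(U₀ − E))/ℏ = 2.786.
κL = 2.593, sinh(κL) = 6.651.
The exact tunnelling result is T⁻¹ = 1 + U₀² sinh²(κL) / [4E(U₀ − E)] = 45.23, so T = 0.0221.

T = 0.0221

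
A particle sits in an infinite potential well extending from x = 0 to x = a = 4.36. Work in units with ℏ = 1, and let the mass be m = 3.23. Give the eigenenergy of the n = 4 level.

Requiring ψ(0) = ψ(a) = 0 quantises k = nπ/a, hence E_n = ℏ²k²/2m = n²π²ℏ²/(2ma²).
E_4 = 4² × π² / (2 × 3.23 × 4.36²) = 1.286.

E = 1.29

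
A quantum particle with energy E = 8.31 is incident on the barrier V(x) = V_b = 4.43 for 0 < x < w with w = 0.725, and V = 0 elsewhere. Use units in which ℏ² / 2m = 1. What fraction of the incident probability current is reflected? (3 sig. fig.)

E > V_b: inside the barrier k₂ = √(2m(E − V_b))/ℏ = 1.970, k₂w = 1.428.
T = [1 + V_b² sin²(k₂w) / (4E(E − V_b))]⁻¹ = 1/1.149 = 0.870.
R = 1 − T = 0.130.

R = 0.130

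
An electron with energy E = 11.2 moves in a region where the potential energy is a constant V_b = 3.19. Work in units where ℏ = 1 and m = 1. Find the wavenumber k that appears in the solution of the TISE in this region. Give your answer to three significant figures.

With E > V_b the solution is oscillatory, ψ ∝ e^{±ikx} with k = √(2m(E − V_b))/ℏ.
k = √(2 × 1 × 8.01) = 4.002.

k = 4.00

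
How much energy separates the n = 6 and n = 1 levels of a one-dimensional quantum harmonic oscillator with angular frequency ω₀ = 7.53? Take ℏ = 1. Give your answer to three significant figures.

ΔE = 37.7

E_n = ℏω₀(n + ½), so ΔE = (6 − 1) ℏω₀ = 5 × 7.53 = 37.65.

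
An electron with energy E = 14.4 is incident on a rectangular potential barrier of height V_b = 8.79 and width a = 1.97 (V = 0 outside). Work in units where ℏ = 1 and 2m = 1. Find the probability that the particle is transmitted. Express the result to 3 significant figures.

E > V_b: inside the barrier k₂ = √(2m(E − V_b))/ℏ = 2.369, k₂a = 4.666.
T = [1 + V_b² sin²(k₂a) / (4E(E − V_b))]⁻¹ = 1/1.239 = 0.807.

T = 0.807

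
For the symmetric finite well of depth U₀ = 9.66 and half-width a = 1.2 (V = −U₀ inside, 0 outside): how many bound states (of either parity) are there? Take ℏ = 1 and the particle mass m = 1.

The dimensionless depth is z₀ = a√(2mU₀)/ℏ = 1.2 × √(19.32) = 5.275.
The even/odd transcendental equations gain one root per π/2 in z₀, giving N = 1 + ⌊2z₀/π⌋ = 1 + ⌊3.358⌋ = 4.

N = 4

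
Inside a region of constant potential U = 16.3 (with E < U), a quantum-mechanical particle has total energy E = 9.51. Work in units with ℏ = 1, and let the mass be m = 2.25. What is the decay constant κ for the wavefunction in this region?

Since E < U the TISE in this region is ψ'' = κ²ψ with κ = √(2m(U − E))/ℏ.
κ = √(2 × 2.25 × 6.79) = 5.528.

κ = 5.53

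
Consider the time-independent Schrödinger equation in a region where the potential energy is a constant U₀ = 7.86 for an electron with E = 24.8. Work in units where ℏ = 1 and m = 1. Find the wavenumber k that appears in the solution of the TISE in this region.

k = 5.82

With E > U₀ the solution is oscillatory, ψ ∝ e^{±ikx} with k = √(2m(E − U₀))/ℏ.
k = √(2 × 1 × 16.94) = 5.821.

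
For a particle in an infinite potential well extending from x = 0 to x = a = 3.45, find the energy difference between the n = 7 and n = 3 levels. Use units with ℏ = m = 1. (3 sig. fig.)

ΔE = 16.6

E_n = n²π²ℏ²/(2ma²), so ΔE = (7² − 3²) π²ℏ²/(2ma²).
ΔE = 40 × π² / (2 × 1 × 3.45²) = 16.58.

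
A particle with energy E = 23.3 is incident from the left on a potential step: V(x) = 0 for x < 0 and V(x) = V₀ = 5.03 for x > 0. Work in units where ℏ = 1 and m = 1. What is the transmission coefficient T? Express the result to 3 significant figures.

The wavenumbers are k₁ = √(2mE)/ℏ = 6.826 on the left and k₂ = √(2m(E − V₀))/ℏ = 6.045 on the right.
Continuity of ψ and ψ′ at the step yields the reflection amplitude r = (k₁ − k₂)/(k₁ + k₂) = 0.06072; thus R = |r|² = 0.003687, T = 0.9963.

T = 0.996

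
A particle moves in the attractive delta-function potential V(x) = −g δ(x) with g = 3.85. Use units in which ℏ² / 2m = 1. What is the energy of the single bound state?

For x ≠ 0 the bound state is ψ ∝ e^{−κ|x|}; integrating the TISE across the delta gives the cusp condition 2κ = 2mg/ℏ², so κ = 1.925.
Then E = −ℏ²κ²/(2m) = −mg²/(2ℏ²) = -3.706.

E = -3.71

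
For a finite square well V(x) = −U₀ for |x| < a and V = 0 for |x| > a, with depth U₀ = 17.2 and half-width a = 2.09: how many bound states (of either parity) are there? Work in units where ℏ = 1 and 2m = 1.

The dimensionless depth is z₀ = a√(2mU₀)/ℏ = 2.09 × √(17.20) = 8.668.
A new bound state (alternating even/odd) appears each time z₀ passes a multiple of π/2, so N = ⌊2z₀/π⌋ + 1 = ⌊5.518⌋ + 1 = 6.

N = 6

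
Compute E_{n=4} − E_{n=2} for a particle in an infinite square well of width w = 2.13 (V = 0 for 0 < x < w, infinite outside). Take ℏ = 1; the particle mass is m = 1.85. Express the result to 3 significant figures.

ΔE = 7.06

E_n = n²π²ℏ²/(2mw²), so ΔE = (4² − 2²) π²ℏ²/(2mw²).
ΔE = 12 × π² / (2 × 1.85 × 2.13²) = 7.055.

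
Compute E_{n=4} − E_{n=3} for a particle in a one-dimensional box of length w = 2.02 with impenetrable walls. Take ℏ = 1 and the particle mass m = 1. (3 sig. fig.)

ΔE = 8.47

E_n = n²π²ℏ²/(2mw²), so ΔE = (4² − 3²) π²ℏ²/(2mw²).
ΔE = 7 × π² / (2 × 1 × 2.02²) = 8.466.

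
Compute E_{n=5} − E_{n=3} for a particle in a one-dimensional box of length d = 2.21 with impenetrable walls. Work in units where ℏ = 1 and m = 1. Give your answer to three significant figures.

E_n = n²π²ℏ²/(2md²), so ΔE = (5² − 3²) π²ℏ²/(2md²).
ΔE = 16 × π² / (2 × 1 × 2.21²) = 16.17.

ΔE = 16.2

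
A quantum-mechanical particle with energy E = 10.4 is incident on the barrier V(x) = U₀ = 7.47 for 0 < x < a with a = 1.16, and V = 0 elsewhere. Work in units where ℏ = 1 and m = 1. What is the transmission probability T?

Above the barrier the interior wavenumber is k₂ = √(2m(E − U₀))/ℏ = 2.421, giving phase k₂a = 2.808.
T = [1 + U₀² sin²(k₂a) / (4E(E − U₀))]⁻¹ = 1/1.049 = 0.953.

T = 0.953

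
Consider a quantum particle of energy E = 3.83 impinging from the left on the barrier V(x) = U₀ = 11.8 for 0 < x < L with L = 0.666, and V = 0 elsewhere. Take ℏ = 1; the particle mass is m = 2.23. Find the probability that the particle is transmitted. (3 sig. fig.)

T = 0.00125

Since E < U₀ the interior solution is evanescent with decay constant κ = √(2m(U₀ − E))/ℏ = 5.962.
κL = 3.971, sinh(κL) = 26.50.
The exact tunnelling result is T⁻¹ = 1 + U₀² sinh²(κL) / [4E(U₀ − E)] = 802.0, so T = 0.00125.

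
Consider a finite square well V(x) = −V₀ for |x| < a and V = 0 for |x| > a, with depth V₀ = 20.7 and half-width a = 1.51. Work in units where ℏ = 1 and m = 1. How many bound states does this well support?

N = 7

The dimensionless depth is z₀ = a√(2mV₀)/ℏ = 1.51 × √(41.40) = 9.716.
A new bound state (alternating even/odd) appears each time z₀ passes a multiple of π/2, so N = ⌊2z₀/π⌋ + 1 = ⌊6.185⌋ + 1 = 7.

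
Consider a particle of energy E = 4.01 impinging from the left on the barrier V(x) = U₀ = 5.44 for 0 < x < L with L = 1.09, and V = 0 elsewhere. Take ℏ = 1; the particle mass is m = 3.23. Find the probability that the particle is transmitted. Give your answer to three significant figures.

Since E < U₀ the interior solution is evanescent with decay constant κ = √(2m(U₀ − E))/ℏ = 3.039.
κL = 3.313, sinh(κL) = 13.71.
The exact tunnelling result is T⁻¹ = 1 + U₀² sinh²(κL) / [4E(U₀ − E)] = 243.7, so T = 0.00410.

T = 0.00410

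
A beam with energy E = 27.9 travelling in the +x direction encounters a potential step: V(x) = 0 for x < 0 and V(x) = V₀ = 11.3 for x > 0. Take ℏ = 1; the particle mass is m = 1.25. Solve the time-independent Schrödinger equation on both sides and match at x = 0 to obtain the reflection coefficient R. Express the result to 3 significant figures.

R = 0.0167

On each side the TISE gives plane waves with k = √(2m(E − V))/ℏ: k₁ = √(2·1.25·27.9) = 8.352, k₂ = √(2·1.25·16.6) = 6.442.
Matching ψ and ψ′ at x = 0 gives r = (k₁ − k₂)/(k₁ + k₂), so R = r² = 0.01666 and T = 1 − R = 0.9833.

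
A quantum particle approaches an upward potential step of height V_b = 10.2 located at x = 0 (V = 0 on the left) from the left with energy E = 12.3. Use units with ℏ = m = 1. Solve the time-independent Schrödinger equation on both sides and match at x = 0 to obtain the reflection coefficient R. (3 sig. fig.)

R = 0.172

On each side the TISE gives plane waves with k = √(2m(E − V))/ℏ: k₁ = √(2·1·12.3) = 4.960, k₂ = √(2·1·2.1) = 2.049.
Matching ψ and ψ′ at x = 0 gives r = (k₁ − k₂)/(k₁ + k₂), so R = r² = 0.1724 and T = 1 − R = 0.8276.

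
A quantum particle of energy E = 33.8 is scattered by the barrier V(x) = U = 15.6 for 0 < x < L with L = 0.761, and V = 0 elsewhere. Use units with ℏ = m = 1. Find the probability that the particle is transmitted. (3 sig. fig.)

T = 0.911

E > U: inside the barrier k₂ = √(2m(E − U))/ℏ = 6.033, k₂L = 4.591.
T = [1 + U² sin²(k₂L) / (4E(E − U))]⁻¹ = 1/1.097 = 0.911.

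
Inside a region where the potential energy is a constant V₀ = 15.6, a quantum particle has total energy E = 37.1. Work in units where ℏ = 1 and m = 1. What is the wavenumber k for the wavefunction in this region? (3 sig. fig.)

k = 6.56

With E > V₀ the solution is oscillatory, ψ ∝ e^{±ikx} with k = √(2m(E − V₀))/ℏ.
k = √(2 × 1 × 21.5) = 6.557.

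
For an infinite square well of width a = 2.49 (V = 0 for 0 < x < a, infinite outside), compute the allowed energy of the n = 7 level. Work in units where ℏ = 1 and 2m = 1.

E = 78.0

Requiring ψ(0) = ψ(a) = 0 quantises k = nπ/a, hence E_n = ℏ²k²/2m = n²π²ℏ²/(2ma²).
E_7 = 7² × π² / (2 × 0.5 × 2.49²) = 78.00.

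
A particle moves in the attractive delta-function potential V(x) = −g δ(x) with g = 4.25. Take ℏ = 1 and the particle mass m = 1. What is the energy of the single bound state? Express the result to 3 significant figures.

The bound state is ψ(x) = √κ e^{−κ|x|}. The derivative jump ψ'(0⁺) − ψ'(0⁻) = −(2mg/ℏ²)ψ(0) fixes κ = mg/ℏ² = 4.250.
Then E = −ℏ²κ²/(2m) = −mg²/(2ℏ²) = -9.031.

E = -9.03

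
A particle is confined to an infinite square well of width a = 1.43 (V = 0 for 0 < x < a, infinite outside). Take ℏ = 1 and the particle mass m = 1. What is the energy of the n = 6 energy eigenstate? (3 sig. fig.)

E = 86.9

The infinite-well eigenfunctions ψ_n = √(2/a) sin(nπx/a) vanish at both walls, giving E_n = n²π²ℏ²/(2ma²).
E_6 = 6² × π² / (2 × 1 × 1.43²) = 86.88.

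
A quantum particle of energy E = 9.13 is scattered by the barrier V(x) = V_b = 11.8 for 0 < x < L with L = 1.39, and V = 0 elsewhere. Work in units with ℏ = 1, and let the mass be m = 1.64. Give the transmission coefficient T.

T = 0.000749

E < V_b: inside the barrier ψ ∝ e^{±κx} with κ = √(2m(V_b − E))/ℏ = 2.959.
κL = 4.113, sinh(κL) = 30.57.
Matching ψ, ψ′ at both faces gives T = [1 + V_b² sinh²(κL) / (4E(V_b − E))]⁻¹ = 1/1336 = 0.000749.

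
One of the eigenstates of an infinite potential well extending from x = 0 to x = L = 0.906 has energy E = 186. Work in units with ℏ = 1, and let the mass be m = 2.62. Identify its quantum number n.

n = 9

For an infinite well E_n = n²π²ℏ²/(2mL²), so n = (L/πℏ)√(2mE).
n = (0.906/π) × √(2 × 2.62 × 186) = 9.003 → n = 9.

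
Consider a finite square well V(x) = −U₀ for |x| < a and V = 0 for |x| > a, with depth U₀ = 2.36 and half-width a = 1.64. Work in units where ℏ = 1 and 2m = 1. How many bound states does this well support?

The dimensionless depth is z₀ = a√(2mU₀)/ℏ = 1.64 × √(2.360) = 2.519.
The even/odd transcendental equations gain one root per π/2 in z₀, giving N = 1 + ⌊2z₀/π⌋ = 1 + ⌊1.604⌋ = 2.

N = 2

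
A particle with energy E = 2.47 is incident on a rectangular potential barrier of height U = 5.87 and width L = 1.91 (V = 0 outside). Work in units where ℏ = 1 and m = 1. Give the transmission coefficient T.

E < U: inside the barrier ψ ∝ e^{±κx} with κ = √(2m(U − E))/ℏ = 2.608.
κL = 4.981, sinh(κL) = 72.78.
The exact tunnelling result is T⁻¹ = 1 + U² sinh²(κL) / [4E(U − E)] = 5435, so T = 0.000184.

T = 0.000184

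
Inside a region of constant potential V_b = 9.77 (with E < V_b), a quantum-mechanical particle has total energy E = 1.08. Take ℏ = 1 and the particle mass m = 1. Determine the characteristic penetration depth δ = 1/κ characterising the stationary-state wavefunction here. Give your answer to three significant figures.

Since E < V_b the TISE in this region is ψ'' = κ²ψ with κ = √(2m(V_b − E))/ℏ.
κ = √(2 × 1 × 8.69) = 4.169. The penetration depth is δ = 1/κ = 0.240.

δ = 0.240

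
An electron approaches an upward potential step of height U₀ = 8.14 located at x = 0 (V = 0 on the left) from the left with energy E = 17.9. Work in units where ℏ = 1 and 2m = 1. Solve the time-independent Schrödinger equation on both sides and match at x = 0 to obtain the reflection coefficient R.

The wavenumbers are k₁ = √(2mE)/ℏ = 4.231 on the left and k₂ = √(2m(E − U₀))/ℏ = 3.124 on the right.
Matching ψ and ψ′ at x = 0 gives r = (k₁ − k₂)/(k₁ + k₂), so R = r² = 0.02264 and T = 1 − R = 0.9774.

R = 0.0226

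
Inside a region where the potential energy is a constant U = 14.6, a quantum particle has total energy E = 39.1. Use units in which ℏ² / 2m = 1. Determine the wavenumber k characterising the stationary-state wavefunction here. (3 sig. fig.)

k = 4.95

With E > U the solution is oscillatory, ψ ∝ e^{±ikx} with k = √(2m(E − U))/ℏ.
k = √(2 × 0.5 × 24.5) = 4.950.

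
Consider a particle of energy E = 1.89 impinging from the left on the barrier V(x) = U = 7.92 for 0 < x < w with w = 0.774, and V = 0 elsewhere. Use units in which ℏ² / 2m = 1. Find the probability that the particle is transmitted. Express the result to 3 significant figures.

Since E < U the interior solution is evanescent with decay constant κ = √(2m(U − E))/ℏ = 2.456.
κw = 1.901, sinh(κw) = 3.270.
The exact tunnelling result is T⁻¹ = 1 + U² sinh²(κw) / [4E(U − E)] = 15.72, so T = 0.0636.

T = 0.0636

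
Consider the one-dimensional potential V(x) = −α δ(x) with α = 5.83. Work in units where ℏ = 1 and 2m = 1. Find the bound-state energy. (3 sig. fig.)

The bound state is ψ(x) = √κ e^{−κ|x|}. The derivative jump ψ'(0⁺) − ψ'(0⁻) = −(2mα/ℏ²)ψ(0) fixes κ = mα/ℏ² = 2.915.
Then E = −ℏ²κ²/(2m) = −mα²/(2ℏ²) = -8.497.

E = -8.50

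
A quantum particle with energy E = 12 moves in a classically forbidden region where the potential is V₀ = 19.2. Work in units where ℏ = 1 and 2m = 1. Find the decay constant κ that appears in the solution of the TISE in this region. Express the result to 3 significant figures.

Since E < V₀ the TISE in this region is ψ'' = κ²ψ with κ = √(2m(V₀ − E))/ℏ.
κ = √(2 × 0.5 × 7.2) = 2.683.

κ = 2.68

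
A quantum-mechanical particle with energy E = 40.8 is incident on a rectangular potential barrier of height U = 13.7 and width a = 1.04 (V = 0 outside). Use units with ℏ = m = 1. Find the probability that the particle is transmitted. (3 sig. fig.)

T = 0.961

E > U: inside the barrier k₂ = √(2m(E − U))/ℏ = 7.362, k₂a = 7.657.
Matching at both interfaces gives T⁻¹ = 1 + U² sin²(k₂a) / [4E(E − U)] = 1.041, hence T = 0.961.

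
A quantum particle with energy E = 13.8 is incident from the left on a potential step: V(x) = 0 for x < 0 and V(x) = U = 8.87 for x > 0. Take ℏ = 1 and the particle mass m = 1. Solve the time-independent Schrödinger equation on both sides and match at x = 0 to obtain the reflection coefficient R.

R = 0.0634

On each side the TISE gives plane waves with k = √(2m(E − V))/ℏ: k₁ = √(2·1·13.8) = 5.254, k₂ = √(2·1·4.93) = 3.140.
Continuity of ψ and ψ′ at the step yields the reflection amplitude r = (k₁ − k₂)/(k₁ + k₂) = 0.2518; thus R = |r|² = 0.06340, T = 0.9366.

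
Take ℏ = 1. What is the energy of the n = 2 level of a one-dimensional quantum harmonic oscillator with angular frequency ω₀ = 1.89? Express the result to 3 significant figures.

E = 4.73

The oscillator eigenvalues are E_n = ℏω₀(n + ½), so E_2 = 1.89 × 2.5 = 4.725.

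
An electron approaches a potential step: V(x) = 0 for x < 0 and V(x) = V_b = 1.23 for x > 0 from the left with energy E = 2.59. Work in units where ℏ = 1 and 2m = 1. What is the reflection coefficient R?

R = 0.0255

On each side the TISE gives plane waves with k = √(2m(E − V))/ℏ: k₁ = √(2·½·2.59) = 1.609, k₂ = √(2·½·1.36) = 1.166.
Continuity of ψ and ψ′ at the step yields the reflection amplitude r = (k₁ − k₂)/(k₁ + k₂) = 0.1597; thus R = |r|² = 0.02549, T = 0.9745.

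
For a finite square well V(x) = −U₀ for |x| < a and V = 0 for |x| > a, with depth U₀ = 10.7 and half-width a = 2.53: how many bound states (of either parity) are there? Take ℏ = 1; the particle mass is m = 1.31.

The dimensionless depth is z₀ = a√(2mU₀)/ℏ = 2.53 × √(28.03) = 13.40.
A new bound state (alternating even/odd) appears each time z₀ passes a multiple of π/2, so N = ⌊2z₀/π⌋ + 1 = ⌊8.528⌋ + 1 = 9.

N = 9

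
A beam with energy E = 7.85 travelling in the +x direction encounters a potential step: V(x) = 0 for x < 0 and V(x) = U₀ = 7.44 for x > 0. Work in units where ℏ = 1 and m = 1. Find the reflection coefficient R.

R = 0.394

The wavenumbers are k₁ = √(2mE)/ℏ = 3.962 on the left and k₂ = √(2m(E − U₀))/ℏ = 0.9055 on the right.
Matching ψ and ψ′ at x = 0 gives r = (k₁ − k₂)/(k₁ + k₂), so R = r² = 0.3943 and T = 1 − R = 0.6057.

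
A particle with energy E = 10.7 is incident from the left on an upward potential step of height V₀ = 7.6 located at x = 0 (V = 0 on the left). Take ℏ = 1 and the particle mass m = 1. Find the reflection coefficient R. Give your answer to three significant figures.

On each side the TISE gives plane waves with k = √(2m(E − V))/ℏ: k₁ = √(2·1·10.7) = 4.626, k₂ = √(2·1·3.1) = 2.490.
Continuity of ψ and ψ′ at the step yields the reflection amplitude r = (k₁ − k₂)/(k₁ + k₂) = 0.3002; thus R = |r|² = 0.09010, T = 0.9099.

R = 0.0901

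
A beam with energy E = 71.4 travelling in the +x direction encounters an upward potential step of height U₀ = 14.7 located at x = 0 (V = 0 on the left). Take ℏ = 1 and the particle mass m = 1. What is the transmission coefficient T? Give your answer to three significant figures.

T = 0.997

The wavenumbers are k₁ = √(2mE)/ℏ = 11.95 on the left and k₂ = √(2m(E − U₀))/ℏ = 10.65 on the right.
Continuity of ψ and ψ′ at the step yields the reflection amplitude r = (k₁ − k₂)/(k₁ + k₂) = 0.05757; thus R = |r|² = 0.003314, T = 0.9967.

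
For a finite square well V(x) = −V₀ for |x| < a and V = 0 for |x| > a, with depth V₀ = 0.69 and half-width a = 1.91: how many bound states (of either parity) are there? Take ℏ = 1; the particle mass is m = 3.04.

The dimensionless depth is z₀ = a√(2mV₀)/ℏ = 1.91 × √(4.195) = 3.912.
A new bound state (alternating even/odd) appears each time z₀ passes a multiple of π/2, so N = ⌊2z₀/π⌋ + 1 = ⌊2.491⌋ + 1 = 3.

N = 3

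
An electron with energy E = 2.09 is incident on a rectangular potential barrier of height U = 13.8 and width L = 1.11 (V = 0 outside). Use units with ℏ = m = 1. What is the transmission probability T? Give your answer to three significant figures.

E < U: inside the barrier ψ ∝ e^{±κx} with κ = √(2m(U − E))/ℏ = 4.839.
κL = 5.372, sinh(κL) = 107.6.
The exact tunnelling result is T⁻¹ = 1 + U² sinh²(κL) / [4E(U − E)] = 22530, so T = 0.0000444.

T = 0.0000444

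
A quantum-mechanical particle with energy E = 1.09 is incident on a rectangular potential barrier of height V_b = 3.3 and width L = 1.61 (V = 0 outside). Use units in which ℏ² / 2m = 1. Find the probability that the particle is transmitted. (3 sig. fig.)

Since E < V_b the interior solution is evanescent with decay constant κ = √(2m(V_b − E))/ℏ = 1.487.
κL = 2.393, sinh(κL) = 5.430.
The exact tunnelling result is T⁻¹ = 1 + V_b² sinh²(κL) / [4E(V_b − E)] = 34.32, so T = 0.0291.

T = 0.0291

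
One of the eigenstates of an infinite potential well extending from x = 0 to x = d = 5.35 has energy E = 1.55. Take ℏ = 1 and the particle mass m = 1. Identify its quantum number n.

For an infinite well E_n = n²π²ℏ²/(2md²), so n = (d/πℏ)√(2mE).
n = (5.35/π) × √(2 × 1 × 1.55) = 2.998 → n = 3.

n = 3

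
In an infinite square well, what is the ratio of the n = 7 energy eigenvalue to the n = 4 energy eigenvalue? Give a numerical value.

Since E_n ∝ n², the ratio is (7/4)² = 3.0625.

3.0625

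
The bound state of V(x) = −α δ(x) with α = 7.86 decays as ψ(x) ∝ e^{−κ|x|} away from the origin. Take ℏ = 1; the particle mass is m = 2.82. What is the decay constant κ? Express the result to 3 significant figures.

κ = 22.2

Integrate −(ℏ²/2m)ψ'' − αδ(x)ψ = Eψ from −ε to +ε: the ψ'' term gives ψ'(0⁺) − ψ'(0⁻) and the δ term gives −(2mα/ℏ²)ψ(0).
With ψ ∝ e^{−κ|x|} this yields −2κ = −2mα/ℏ², so κ = mα/ℏ² = 22.17.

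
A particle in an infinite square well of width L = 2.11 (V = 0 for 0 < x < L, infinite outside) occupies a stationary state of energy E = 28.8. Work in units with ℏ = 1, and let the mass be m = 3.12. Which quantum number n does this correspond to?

From E_n = n²π²ℏ²/(2mL²) invert to n = √(2mL²E)/(πℏ).
n = (2.11/π) × √(2 × 3.12 × 28.8) = 9.004 → n = 9.

n = 9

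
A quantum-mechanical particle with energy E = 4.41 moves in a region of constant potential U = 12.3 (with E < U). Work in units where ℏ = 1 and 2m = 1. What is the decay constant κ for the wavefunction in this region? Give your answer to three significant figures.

κ = 2.81

Since E < U the TISE in this region is ψ'' = κ²ψ with κ = √(2m(U − E))/ℏ.
κ = √(2 × 0.5 × 7.89) = 2.809.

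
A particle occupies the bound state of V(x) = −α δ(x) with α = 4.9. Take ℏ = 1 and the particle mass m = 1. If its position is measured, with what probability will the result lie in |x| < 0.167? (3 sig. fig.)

The normalised bound state is ψ = √κ e^{−κ|x|} with κ = mα/ℏ² = 4.900.
P(|x| < d) = ∫_{−d}^{d} κ e^{−2κ|x|} dx = 1 − e^{−2κd} = 1 − e^{−1.637} = 0.8054.

P = 0.805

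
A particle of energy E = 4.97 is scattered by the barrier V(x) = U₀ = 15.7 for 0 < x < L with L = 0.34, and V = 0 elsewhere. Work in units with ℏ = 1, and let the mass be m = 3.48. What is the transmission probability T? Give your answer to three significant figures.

T = 0.00967

Since E < U₀ the interior solution is evanescent with decay constant κ = √(2m(U₀ − E))/ℏ = 8.642.
κL = 2.938, sinh(κL) = 9.415.
Matching ψ, ψ′ at both faces gives T = [1 + U₀² sinh²(κL) / (4E(U₀ − E))]⁻¹ = 1/103.4 = 0.00967.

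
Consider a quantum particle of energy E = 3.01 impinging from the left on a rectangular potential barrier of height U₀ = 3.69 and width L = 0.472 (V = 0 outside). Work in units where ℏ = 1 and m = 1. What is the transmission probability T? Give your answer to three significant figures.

T = 0.642

E < U₀: inside the barrier ψ ∝ e^{±κx} with κ = √(2m(U₀ − E))/ℏ = 1.166.
κL = 0.5504, sinh(κL) = 0.5787.
Matching ψ, ψ′ at both faces gives T = [1 + U₀² sinh²(κL) / (4E(U₀ − E))]⁻¹ = 1/1.557 = 0.642.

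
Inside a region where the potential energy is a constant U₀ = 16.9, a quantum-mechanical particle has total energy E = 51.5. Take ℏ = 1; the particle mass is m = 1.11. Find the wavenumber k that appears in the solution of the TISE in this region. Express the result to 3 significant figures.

k = 8.76

With E > U₀ the solution is oscillatory, ψ ∝ e^{±ikx} with k = √(2m(E − U₀))/ℏ.
k = √(2 × 1.11 × 34.6) = 8.764.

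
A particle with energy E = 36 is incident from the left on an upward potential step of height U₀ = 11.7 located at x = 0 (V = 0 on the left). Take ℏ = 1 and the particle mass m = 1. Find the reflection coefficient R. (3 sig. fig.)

On each side the TISE gives plane waves with k = √(2m(E − V))/ℏ: k₁ = √(2·1·36) = 8.485, k₂ = √(2·1·24.3) = 6.971.
Continuity of ψ and ψ′ at the step yields the reflection amplitude r = (k₁ − k₂)/(k₁ + k₂) = 0.09795; thus R = |r|² = 0.009593, T = 0.9904.

R = 0.00959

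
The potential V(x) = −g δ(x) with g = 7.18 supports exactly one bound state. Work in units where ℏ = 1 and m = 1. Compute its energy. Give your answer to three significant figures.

E = -25.8

For x ≠ 0 the bound state is ψ ∝ e^{−κ|x|}; integrating the TISE across the delta gives the cusp condition 2κ = 2mg/ℏ², so κ = 7.180.
Then E = −ℏ²κ²/(2m) = −mg²/(2ℏ²) = -25.78.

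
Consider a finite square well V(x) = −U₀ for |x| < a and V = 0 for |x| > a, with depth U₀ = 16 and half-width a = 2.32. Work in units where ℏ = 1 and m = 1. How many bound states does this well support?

Define the well-strength parameter z₀ = (a/ℏ)√(2mU₀) = 2.32 × √(2·1·16) = 13.12.
The even/odd transcendental equations gain one root per π/2 in z₀, giving N = 1 + ⌊2z₀/π⌋ = 1 + ⌊8.355⌋ = 9.

N = 9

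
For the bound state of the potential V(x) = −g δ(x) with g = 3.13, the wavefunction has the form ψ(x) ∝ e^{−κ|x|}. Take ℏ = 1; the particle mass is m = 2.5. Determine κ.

Integrate −(ℏ²/2m)ψ'' − gδ(x)ψ = Eψ from −ε to +ε: the ψ'' term gives ψ'(0⁺) − ψ'(0⁻) and the δ term gives −(2mg/ℏ²)ψ(0).
With ψ ∝ e^{−κ|x|} this yields −2κ = −2mg/ℏ², so κ = mg/ℏ² = 7.825.

κ = 7.83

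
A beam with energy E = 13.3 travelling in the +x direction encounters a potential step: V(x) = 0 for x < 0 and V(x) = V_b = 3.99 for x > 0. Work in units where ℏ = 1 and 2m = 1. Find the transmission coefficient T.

On each side the TISE gives plane waves with k = √(2m(E − V))/ℏ: k₁ = √(2·½·13.3) = 3.647, k₂ = √(2·½·9.31) = 3.051.
Continuity of ψ and ψ′ at the step yields the reflection amplitude r = (k₁ − k₂)/(k₁ + k₂) = 0.08893; thus R = |r|² = 0.007909, T = 0.9921.

T = 0.992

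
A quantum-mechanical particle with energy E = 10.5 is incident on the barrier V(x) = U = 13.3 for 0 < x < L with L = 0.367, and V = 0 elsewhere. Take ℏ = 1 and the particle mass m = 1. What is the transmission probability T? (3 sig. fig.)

E < U: inside the barrier ψ ∝ e^{±κx} with κ = √(2m(U − E))/ℏ = 2.366.
κL = 0.8685, sinh(κL) = 0.9818.
Matching ψ, ψ′ at both faces gives T = [1 + U² sinh²(κL) / (4E(U − E))]⁻¹ = 1/2.450 = 0.408.

T = 0.408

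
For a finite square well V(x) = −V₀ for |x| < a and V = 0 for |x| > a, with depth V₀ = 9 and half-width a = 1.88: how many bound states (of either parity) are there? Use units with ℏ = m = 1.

N = 6

Define the well-strength parameter z₀ = (a/ℏ)√(2mV₀) = 1.88 × √(2·1·9) = 7.976.
The even/odd transcendental equations gain one root per π/2 in z₀, giving N = 1 + ⌊2z₀/π⌋ = 1 + ⌊5.078⌋ = 6.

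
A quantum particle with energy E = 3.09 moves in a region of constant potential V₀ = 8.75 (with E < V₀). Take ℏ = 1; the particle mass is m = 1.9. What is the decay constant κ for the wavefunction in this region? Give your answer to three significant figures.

Since E < V₀ the TISE in this region is ψ'' = κ²ψ with κ = √(2m(V₀ − E))/ℏ.
κ = √(2 × 1.9 × 5.66) = 4.638.

κ = 4.64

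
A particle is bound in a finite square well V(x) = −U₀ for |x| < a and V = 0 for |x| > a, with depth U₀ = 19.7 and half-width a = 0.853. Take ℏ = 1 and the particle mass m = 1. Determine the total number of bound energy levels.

The dimensionless depth is z₀ = a√(2mU₀)/ℏ = 0.853 × √(39.40) = 5.354.
A new bound state (alternating even/odd) appears each time z₀ passes a multiple of π/2, so N = ⌊2z₀/π⌋ + 1 = ⌊3.409⌋ + 1 = 4.

N = 4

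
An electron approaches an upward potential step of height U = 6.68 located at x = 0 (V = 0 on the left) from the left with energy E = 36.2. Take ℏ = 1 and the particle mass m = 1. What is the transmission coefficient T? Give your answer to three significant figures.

The wavenumbers are k₁ = √(2mE)/ℏ = 8.509 on the left and k₂ = √(2m(E − U))/ℏ = 7.684 on the right.
Continuity of ψ and ψ′ at the step yields the reflection amplitude r = (k₁ − k₂)/(k₁ + k₂) = 0.05095; thus R = |r|² = 0.002596, T = 0.9974.

T = 0.997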